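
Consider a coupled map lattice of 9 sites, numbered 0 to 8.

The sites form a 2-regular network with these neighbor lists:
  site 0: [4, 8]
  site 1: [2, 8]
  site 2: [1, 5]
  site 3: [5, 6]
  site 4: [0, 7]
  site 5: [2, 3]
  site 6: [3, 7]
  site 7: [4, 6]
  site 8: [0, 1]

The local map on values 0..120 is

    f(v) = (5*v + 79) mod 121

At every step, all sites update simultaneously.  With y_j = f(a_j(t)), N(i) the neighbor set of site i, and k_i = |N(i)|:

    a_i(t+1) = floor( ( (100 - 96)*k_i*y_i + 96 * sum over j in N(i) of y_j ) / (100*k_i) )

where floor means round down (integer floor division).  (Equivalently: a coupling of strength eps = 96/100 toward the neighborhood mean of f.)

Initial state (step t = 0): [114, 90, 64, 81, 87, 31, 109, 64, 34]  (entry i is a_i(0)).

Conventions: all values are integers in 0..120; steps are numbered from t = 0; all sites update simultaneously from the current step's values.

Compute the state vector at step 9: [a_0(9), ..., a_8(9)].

Answer: [42, 63, 100, 91, 49, 103, 75, 72, 59]

Derivation:
t=0: [114, 90, 64, 81, 87, 31, 109, 64, 34]
t=1: [19, 22, 77, 63, 39, 21, 18, 24, 43]
t=2: [42, 76, 66, 54, 64, 65, 54, 41, 60]
t=3: [26, 33, 67, 75, 44, 75, 75, 70, 69]
t=4: [60, 53, 46, 91, 76, 71, 79, 73, 45]
t=5: [76, 66, 85, 89, 50, 59, 67, 102, 59]
t=6: [50, 16, 28, 31, 99, 29, 71, 70, 68]
t=7: [73, 75, 71, 88, 77, 105, 88, 79, 62]
t=8: [64, 50, 104, 75, 96, 55, 71, 69, 83]
t=9: [42, 63, 100, 91, 49, 103, 75, 72, 59]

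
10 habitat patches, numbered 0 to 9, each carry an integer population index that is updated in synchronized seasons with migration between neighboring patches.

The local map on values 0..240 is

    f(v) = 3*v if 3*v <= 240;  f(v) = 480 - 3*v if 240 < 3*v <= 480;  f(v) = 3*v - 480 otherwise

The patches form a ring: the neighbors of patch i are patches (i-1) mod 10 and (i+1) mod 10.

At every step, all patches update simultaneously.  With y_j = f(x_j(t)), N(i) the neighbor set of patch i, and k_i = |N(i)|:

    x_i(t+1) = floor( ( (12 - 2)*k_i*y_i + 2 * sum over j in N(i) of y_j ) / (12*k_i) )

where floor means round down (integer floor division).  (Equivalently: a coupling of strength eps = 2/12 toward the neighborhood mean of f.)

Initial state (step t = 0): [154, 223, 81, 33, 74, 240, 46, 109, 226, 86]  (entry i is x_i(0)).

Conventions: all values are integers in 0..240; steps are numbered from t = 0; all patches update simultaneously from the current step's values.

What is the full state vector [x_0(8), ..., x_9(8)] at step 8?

Simulating step by step:
t=0: [154, 223, 81, 33, 74, 240, 46, 109, 226, 86]
t=1: [49, 178, 221, 120, 213, 230, 147, 155, 196, 203]
t=2: [137, 72, 167, 128, 160, 191, 51, 24, 102, 128]
t=3: [83, 187, 43, 81, 15, 90, 141, 87, 159, 100]
t=4: [214, 97, 134, 212, 74, 183, 83, 187, 35, 169]
t=5: [153, 177, 93, 155, 203, 95, 205, 95, 96, 44]
t=6: [32, 61, 173, 40, 125, 184, 145, 189, 187, 127]
t=7: [103, 163, 57, 112, 103, 72, 50, 83, 83, 97]
t=8: [159, 36, 155, 148, 172, 206, 162, 224, 227, 191]

Answer: [159, 36, 155, 148, 172, 206, 162, 224, 227, 191]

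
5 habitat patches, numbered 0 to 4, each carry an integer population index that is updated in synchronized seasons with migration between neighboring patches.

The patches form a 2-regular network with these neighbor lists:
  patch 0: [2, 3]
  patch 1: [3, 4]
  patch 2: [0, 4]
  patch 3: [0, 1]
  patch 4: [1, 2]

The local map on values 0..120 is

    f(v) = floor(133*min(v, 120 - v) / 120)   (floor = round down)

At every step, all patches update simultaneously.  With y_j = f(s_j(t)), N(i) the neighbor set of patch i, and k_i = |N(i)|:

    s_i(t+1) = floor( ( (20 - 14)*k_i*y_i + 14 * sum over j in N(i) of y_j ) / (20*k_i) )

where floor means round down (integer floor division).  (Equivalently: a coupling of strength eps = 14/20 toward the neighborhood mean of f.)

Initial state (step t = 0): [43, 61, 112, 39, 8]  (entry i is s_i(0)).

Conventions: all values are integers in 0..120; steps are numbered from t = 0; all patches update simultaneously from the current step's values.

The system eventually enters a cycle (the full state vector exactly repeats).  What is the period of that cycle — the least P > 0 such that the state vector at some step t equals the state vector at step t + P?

Answer: 4
Key observation: The state at step 9, [65, 65, 65, 65, 65], reappears at step 13 — and no state repeats earlier — so the cycle the system enters has period 4.

Derivation:
t=0: [43, 61, 112, 39, 8]
t=1: [31, 37, 21, 52, 27]
t=2: [38, 42, 28, 43, 31]
t=3: [39, 42, 35, 44, 37]
t=4: [43, 44, 40, 45, 41]
t=5: [46, 47, 45, 47, 45]
t=6: [50, 50, 49, 51, 50]
t=7: [55, 55, 54, 55, 54]
t=8: [59, 59, 59, 60, 59]
t=9: [65, 65, 65, 65, 65]
t=10: [60, 60, 60, 60, 60]
t=11: [66, 66, 66, 66, 66]
t=12: [59, 59, 59, 59, 59]
t=13: [65, 65, 65, 65, 65]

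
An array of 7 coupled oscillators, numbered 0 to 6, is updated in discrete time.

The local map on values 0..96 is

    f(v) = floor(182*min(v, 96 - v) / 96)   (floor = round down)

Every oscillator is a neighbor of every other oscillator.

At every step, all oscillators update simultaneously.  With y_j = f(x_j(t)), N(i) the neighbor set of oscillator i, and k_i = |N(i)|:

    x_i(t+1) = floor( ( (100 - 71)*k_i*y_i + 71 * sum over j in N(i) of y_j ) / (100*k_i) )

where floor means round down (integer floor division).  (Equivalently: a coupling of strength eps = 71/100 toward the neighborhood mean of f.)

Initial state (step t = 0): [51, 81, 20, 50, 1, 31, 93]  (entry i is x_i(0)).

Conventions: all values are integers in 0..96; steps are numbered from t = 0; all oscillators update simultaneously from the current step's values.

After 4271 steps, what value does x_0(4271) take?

Simulating step by step:
t=0: [51, 81, 20, 50, 1, 31, 93]
t=1: [50, 40, 41, 50, 35, 45, 36]
t=2: [79, 77, 77, 79, 75, 79, 76]
t=3: [34, 35, 35, 34, 35, 34, 35]
t=4: [64, 65, 65, 64, 65, 64, 65]
t=5: [59, 58, 58, 59, 58, 59, 58]
t=6: [70, 71, 71, 70, 71, 70, 71]
t=7: [48, 47, 47, 48, 47, 48, 47]
t=8: [90, 89, 89, 90, 89, 90, 89]
t=9: [11, 12, 12, 11, 12, 11, 12]
t=10: [20, 21, 21, 20, 21, 20, 21]
t=11: [37, 38, 38, 37, 38, 37, 38]
t=12: [70, 71, 71, 70, 71, 70, 71]

Answer: x_0(4271) = 37
Key observation: The state at step 6, [70, 71, 71, 70, 71, 70, 71], reappears at step 12: the system is in a cycle of period 6 from step 6 on.  Therefore the state at step 4271 equals the state at step 6 + ((4271 - 6) mod 6) = 11, which is [37, 38, 38, 37, 38, 37, 38].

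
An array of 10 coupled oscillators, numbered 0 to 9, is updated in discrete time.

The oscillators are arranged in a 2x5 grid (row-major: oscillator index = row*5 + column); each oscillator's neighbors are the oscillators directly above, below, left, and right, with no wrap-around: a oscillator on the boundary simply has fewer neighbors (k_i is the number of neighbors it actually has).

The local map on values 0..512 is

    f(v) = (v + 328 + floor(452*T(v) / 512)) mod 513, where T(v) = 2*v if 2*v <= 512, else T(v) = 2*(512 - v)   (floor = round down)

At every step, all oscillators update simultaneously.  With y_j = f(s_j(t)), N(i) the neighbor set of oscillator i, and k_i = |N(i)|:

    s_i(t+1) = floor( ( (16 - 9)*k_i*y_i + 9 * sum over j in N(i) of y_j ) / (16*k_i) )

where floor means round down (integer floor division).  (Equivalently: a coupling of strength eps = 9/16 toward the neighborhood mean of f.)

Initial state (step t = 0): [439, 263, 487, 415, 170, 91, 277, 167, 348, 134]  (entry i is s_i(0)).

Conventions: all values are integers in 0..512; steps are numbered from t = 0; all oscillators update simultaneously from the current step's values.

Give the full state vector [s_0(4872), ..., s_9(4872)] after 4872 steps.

Simulating step by step:
t=0: [439, 263, 487, 415, 170, 91, 277, 167, 348, 134]
t=1: [186, 233, 279, 378, 289, 278, 286, 365, 359, 288]
t=2: [415, 450, 469, 458, 478, 454, 482, 463, 450, 482]
t=3: [384, 371, 364, 364, 356, 373, 360, 362, 366, 357]
t=4: [429, 435, 439, 440, 444, 433, 439, 440, 440, 443]
t=5: [387, 384, 382, 381, 379, 386, 383, 382, 381, 379]
t=6: [423, 424, 426, 427, 427, 423, 424, 426, 427, 427]
t=7: [394, 393, 392, 392, 392, 394, 393, 392, 392, 392]
t=8: [417, 417, 418, 418, 418, 417, 417, 418, 418, 418]
t=9: [399, 398, 398, 398, 398, 399, 398, 398, 398, 398]
t=10: [413, 413, 414, 414, 414, 413, 413, 414, 414, 414]
t=11: [402, 402, 402, 402, 402, 402, 402, 402, 402, 402]
t=12: [411, 411, 411, 411, 411, 411, 411, 411, 411, 411]
t=13: [404, 404, 404, 404, 404, 404, 404, 404, 404, 404]
t=14: [409, 409, 409, 409, 409, 409, 409, 409, 409, 409]
t=15: [405, 405, 405, 405, 405, 405, 405, 405, 405, 405]
t=16: [408, 408, 408, 408, 408, 408, 408, 408, 408, 408]
t=17: [406, 406, 406, 406, 406, 406, 406, 406, 406, 406]
t=18: [408, 408, 408, 408, 408, 408, 408, 408, 408, 408]

Answer: [408, 408, 408, 408, 408, 408, 408, 408, 408, 408]
Key observation: The state at step 16, [408, 408, 408, 408, 408, 408, 408, 408, 408, 408], reappears at step 18: the system is in a cycle of period 2 from step 16 on.  Therefore the state at step 4872 equals the state at step 16 + ((4872 - 16) mod 2) = 16, which is [408, 408, 408, 408, 408, 408, 408, 408, 408, 408].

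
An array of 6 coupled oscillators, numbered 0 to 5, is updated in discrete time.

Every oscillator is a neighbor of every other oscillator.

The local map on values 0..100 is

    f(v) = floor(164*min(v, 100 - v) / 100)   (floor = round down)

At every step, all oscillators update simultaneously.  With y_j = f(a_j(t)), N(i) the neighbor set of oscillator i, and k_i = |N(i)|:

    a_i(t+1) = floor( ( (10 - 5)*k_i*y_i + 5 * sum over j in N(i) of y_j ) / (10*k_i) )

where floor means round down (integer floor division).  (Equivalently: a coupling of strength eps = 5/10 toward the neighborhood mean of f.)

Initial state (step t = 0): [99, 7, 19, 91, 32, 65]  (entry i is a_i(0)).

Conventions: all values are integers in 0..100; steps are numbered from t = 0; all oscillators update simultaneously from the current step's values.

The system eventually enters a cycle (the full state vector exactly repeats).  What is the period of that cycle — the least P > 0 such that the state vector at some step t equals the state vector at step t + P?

Simulating step by step:
t=0: [99, 7, 19, 91, 32, 65]
t=1: [17, 21, 29, 22, 37, 39]
t=2: [37, 40, 45, 41, 50, 51]
t=3: [66, 68, 71, 69, 75, 74]
t=4: [50, 49, 47, 48, 45, 45]
t=5: [79, 78, 77, 77, 75, 75]
t=6: [36, 37, 37, 37, 39, 39]
t=7: [60, 60, 60, 60, 61, 61]
t=8: [64, 64, 64, 64, 63, 63]
t=9: [59, 59, 59, 59, 59, 59]
t=10: [67, 67, 67, 67, 67, 67]
t=11: [54, 54, 54, 54, 54, 54]
t=12: [75, 75, 75, 75, 75, 75]
t=13: [41, 41, 41, 41, 41, 41]
t=14: [67, 67, 67, 67, 67, 67]

Answer: 4
Key observation: The state at step 10, [67, 67, 67, 67, 67, 67], reappears at step 14 — and no state repeats earlier — so the cycle the system enters has period 4.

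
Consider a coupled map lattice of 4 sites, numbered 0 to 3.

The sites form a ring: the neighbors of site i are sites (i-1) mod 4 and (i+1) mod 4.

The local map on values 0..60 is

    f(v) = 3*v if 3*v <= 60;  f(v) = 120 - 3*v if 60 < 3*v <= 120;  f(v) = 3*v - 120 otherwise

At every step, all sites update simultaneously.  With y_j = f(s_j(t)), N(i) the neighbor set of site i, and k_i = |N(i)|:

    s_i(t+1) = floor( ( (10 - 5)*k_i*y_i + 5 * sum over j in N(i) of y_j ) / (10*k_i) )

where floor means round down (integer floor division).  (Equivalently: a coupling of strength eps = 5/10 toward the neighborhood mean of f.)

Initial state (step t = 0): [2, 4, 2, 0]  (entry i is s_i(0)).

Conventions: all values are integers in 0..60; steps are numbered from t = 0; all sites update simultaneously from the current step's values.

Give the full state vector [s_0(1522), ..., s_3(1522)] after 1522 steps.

Answer: [29, 43, 29, 15]
Key observation: The state at step 5, [30, 21, 30, 39], reappears at step 11: the system is in a cycle of period 6 from step 5 on.  Therefore the state at step 1522 equals the state at step 5 + ((1522 - 5) mod 6) = 10, which is [29, 43, 29, 15].

Derivation:
t=0: [2, 4, 2, 0]
t=1: [6, 9, 6, 3]
t=2: [18, 22, 18, 13]
t=3: [50, 54, 50, 46]
t=4: [30, 36, 30, 24]
t=5: [30, 21, 30, 39]
t=6: [30, 43, 30, 16]
t=7: [29, 19, 29, 39]
t=8: [31, 45, 31, 18]
t=9: [30, 21, 30, 40]
t=10: [29, 43, 29, 15]
t=11: [30, 21, 30, 39]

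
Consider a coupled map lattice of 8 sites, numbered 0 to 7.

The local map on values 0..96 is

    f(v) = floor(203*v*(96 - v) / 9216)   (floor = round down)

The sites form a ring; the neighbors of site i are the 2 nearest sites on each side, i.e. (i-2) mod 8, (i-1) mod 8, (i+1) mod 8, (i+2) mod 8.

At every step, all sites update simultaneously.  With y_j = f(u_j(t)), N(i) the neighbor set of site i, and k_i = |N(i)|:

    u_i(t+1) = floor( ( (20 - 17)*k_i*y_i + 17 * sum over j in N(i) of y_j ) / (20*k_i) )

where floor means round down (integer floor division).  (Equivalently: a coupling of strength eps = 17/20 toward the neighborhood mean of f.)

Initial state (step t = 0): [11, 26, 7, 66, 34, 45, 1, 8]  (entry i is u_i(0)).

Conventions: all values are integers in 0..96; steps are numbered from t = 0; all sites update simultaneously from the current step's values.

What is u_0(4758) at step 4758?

Answer: u_0(4758) = 50
Key observation: The state at step 4, [50, 50, 50, 50, 50, 50, 50, 50], reappears at step 5: the system is in a cycle of period 1 from step 4 on.  Therefore the state at step 4758 equals the state at step 4 + ((4758 - 4) mod 1) = 4, which is [50, 50, 50, 50, 50, 50, 50, 50].

Derivation:
t=0: [11, 26, 7, 66, 34, 45, 1, 8]
t=1: [17, 25, 33, 38, 29, 30, 28, 26]
t=2: [39, 40, 40, 43, 43, 42, 38, 38]
t=3: [48, 48, 49, 49, 49, 49, 48, 48]
t=4: [50, 50, 50, 50, 50, 50, 50, 50]
t=5: [50, 50, 50, 50, 50, 50, 50, 50]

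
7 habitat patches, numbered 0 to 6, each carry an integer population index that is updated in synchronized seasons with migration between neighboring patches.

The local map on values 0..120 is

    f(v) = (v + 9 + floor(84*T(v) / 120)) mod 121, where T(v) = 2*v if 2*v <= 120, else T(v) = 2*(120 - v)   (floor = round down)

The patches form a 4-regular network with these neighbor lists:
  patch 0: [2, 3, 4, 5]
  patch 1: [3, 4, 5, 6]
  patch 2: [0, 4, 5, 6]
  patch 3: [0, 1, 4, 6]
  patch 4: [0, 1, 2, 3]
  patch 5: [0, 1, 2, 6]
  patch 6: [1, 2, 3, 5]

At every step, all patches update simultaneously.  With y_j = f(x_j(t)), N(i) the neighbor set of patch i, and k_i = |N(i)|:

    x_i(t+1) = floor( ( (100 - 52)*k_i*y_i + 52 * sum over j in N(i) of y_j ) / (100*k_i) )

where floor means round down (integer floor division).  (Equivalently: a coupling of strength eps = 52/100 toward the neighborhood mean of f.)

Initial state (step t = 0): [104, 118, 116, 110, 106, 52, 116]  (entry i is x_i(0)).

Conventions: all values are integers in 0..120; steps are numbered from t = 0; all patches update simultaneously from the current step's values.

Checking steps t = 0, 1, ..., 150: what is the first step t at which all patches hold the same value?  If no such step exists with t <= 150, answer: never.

Simulating step by step:
t=0: [104, 118, 116, 110, 106, 52, 116]  (not all equal)
t=1: [12, 9, 10, 11, 11, 10, 9]  (not all equal)
t=2: [35, 31, 33, 33, 34, 32, 31]  (not all equal)
t=3: [90, 84, 87, 87, 88, 85, 84]  (not all equal)
t=4: [20, 21, 21, 21, 20, 21, 21]  (not all equal)
t=5: [57, 58, 58, 58, 57, 58, 59]  (not all equal)
t=6: [25, 26, 26, 26, 25, 26, 27]  (not all equal)
t=7: [69, 71, 70, 70, 69, 71, 71]  (not all equal)
t=8: [27, 27, 27, 27, 27, 27, 27]  (all equal)

Answer: 8
Key observation: Synchronization is absorbing here: once all patches are equal they stay equal, and step 8 is the first all-equal step.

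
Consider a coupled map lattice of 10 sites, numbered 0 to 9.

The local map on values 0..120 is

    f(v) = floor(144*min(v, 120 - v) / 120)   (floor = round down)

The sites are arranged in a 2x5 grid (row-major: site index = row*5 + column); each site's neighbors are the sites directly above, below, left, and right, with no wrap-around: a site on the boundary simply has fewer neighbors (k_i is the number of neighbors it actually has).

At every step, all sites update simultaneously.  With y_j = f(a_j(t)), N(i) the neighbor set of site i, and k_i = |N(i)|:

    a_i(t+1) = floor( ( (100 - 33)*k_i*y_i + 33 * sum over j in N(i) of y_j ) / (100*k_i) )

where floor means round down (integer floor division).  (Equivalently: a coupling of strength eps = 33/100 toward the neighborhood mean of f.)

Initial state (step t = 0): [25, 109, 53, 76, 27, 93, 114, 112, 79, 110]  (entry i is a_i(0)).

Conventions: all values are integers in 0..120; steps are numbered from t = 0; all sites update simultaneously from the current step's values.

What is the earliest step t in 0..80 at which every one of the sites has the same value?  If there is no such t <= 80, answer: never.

Simulating step by step:
t=0: [25, 109, 53, 76, 27, 93, 114, 112, 79, 110]  (not all equal)
t=1: [27, 19, 50, 50, 32, 27, 10, 19, 40, 21]  (not all equal)
t=2: [30, 26, 51, 56, 39, 28, 16, 27, 43, 30]  (not all equal)
t=3: [34, 33, 55, 62, 47, 31, 23, 35, 49, 40]  (not all equal)
t=4: [39, 40, 60, 66, 56, 35, 31, 44, 56, 50]  (not all equal)
t=5: [45, 49, 66, 65, 65, 41, 40, 54, 64, 62]  (not all equal)
t=6: [53, 57, 63, 65, 66, 49, 50, 62, 66, 68]  (not all equal)
t=7: [63, 66, 67, 65, 64, 59, 61, 67, 64, 62]  (not all equal)
t=8: [67, 64, 63, 65, 67, 69, 68, 64, 66, 68]  (not all equal)
t=9: [63, 66, 67, 65, 63, 61, 62, 66, 64, 62]  (not all equal)
t=10: [67, 64, 63, 66, 67, 69, 68, 64, 66, 68]  (not all equal)
t=11: [63, 66, 67, 64, 63, 61, 62, 66, 64, 62]  (not all equal)
t=12: [67, 64, 63, 66, 68, 69, 68, 64, 66, 68]  (not all equal)
t=13: [63, 66, 67, 64, 62, 61, 62, 66, 64, 62]  (not all equal)
t=14: [67, 64, 63, 66, 68, 69, 68, 64, 66, 68]  (not all equal)

Answer: never
Key observation: The state at step 12 reappears at step 14 — the system is in a cycle of period 2 from step 12 on.  No step 0..14 is synchronized, and the cycle repeats forever, so no step up to 80 (or ever) has all sites equal.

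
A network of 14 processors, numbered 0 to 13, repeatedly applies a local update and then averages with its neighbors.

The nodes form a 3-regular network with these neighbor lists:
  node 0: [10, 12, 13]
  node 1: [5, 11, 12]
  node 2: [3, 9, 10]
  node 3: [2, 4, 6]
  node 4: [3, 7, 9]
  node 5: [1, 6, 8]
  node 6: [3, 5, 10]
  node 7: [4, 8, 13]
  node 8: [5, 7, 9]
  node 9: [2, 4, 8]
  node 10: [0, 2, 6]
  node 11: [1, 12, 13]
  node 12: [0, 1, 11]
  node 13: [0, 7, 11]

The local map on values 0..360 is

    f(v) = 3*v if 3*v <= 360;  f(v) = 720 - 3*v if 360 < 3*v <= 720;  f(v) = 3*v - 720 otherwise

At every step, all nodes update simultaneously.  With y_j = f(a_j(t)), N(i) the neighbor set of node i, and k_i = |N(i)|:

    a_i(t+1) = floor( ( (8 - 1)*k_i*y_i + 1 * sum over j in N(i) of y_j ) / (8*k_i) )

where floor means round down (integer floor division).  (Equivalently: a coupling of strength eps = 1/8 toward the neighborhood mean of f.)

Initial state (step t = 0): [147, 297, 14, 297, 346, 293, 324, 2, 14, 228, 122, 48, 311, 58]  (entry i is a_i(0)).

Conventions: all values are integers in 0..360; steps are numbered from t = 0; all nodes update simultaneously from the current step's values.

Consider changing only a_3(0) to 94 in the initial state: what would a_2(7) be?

Answer: a_2(7) = 231
Key observation: This trace re-runs the system from the modified initial state.

Derivation:
t=0: [147, 297, 14, 94, 346, 293, 324, 2, 14, 228, 122, 48, 311, 58]
t=1: [275, 171, 64, 272, 291, 158, 253, 27, 45, 48, 333, 149, 211, 170]
t=2: [115, 206, 189, 100, 147, 231, 60, 91, 137, 146, 258, 259, 100, 202]
t=3: [321, 105, 160, 288, 279, 48, 173, 268, 294, 277, 75, 71, 283, 127]
t=4: [241, 295, 230, 149, 116, 154, 197, 99, 155, 118, 225, 219, 145, 319]
t=5: [26, 169, 54, 260, 343, 248, 136, 294, 261, 336, 46, 83, 259, 222]
t=6: [78, 200, 162, 85, 291, 45, 282, 159, 74, 274, 143, 231, 72, 67]
t=7: [234, 120, 231, 244, 158, 137, 138, 236, 214, 114, 279, 46, 204, 196]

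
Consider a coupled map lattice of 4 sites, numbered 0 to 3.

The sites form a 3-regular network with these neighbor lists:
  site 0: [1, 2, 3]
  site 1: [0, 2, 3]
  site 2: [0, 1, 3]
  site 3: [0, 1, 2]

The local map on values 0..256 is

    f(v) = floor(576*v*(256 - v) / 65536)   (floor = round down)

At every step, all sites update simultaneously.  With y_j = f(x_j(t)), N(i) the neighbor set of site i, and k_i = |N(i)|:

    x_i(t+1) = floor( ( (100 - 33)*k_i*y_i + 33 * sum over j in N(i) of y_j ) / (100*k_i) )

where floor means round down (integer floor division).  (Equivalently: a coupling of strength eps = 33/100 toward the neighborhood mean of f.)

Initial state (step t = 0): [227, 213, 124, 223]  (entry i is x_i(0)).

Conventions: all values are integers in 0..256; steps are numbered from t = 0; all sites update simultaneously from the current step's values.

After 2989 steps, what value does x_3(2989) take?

Answer: x_3(2989) = 142
Key observation: The state at step 3, [142, 142, 142, 142], reappears at step 4: the system is in a cycle of period 1 from step 3 on.  Therefore the state at step 2989 equals the state at step 3 + ((2989 - 3) mod 1) = 3, which is [142, 142, 142, 142].

Derivation:
t=0: [227, 213, 124, 223]
t=1: [69, 82, 117, 73]
t=2: [117, 124, 134, 120]
t=3: [142, 142, 142, 142]
t=4: [142, 142, 142, 142]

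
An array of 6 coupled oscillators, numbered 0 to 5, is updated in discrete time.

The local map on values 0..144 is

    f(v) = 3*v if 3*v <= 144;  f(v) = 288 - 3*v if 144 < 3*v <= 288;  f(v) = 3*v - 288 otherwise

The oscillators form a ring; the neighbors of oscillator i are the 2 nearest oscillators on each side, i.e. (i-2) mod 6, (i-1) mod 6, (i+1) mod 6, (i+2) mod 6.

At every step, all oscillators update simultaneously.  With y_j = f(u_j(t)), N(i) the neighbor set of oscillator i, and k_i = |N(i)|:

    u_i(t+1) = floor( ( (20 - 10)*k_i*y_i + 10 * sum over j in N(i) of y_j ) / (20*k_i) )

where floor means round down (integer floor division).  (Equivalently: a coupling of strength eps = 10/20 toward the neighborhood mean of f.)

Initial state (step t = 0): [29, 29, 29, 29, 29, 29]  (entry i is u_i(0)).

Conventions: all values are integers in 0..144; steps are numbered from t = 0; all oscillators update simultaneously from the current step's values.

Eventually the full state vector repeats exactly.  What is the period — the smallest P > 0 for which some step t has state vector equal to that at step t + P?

Simulating step by step:
t=0: [29, 29, 29, 29, 29, 29]
t=1: [87, 87, 87, 87, 87, 87]
t=2: [27, 27, 27, 27, 27, 27]
t=3: [81, 81, 81, 81, 81, 81]
t=4: [45, 45, 45, 45, 45, 45]
t=5: [135, 135, 135, 135, 135, 135]
t=6: [117, 117, 117, 117, 117, 117]
t=7: [63, 63, 63, 63, 63, 63]
t=8: [99, 99, 99, 99, 99, 99]
t=9: [9, 9, 9, 9, 9, 9]
t=10: [27, 27, 27, 27, 27, 27]

Answer: 8
Key observation: The state at step 2, [27, 27, 27, 27, 27, 27], reappears at step 10 — and no state repeats earlier — so the cycle the system enters has period 8.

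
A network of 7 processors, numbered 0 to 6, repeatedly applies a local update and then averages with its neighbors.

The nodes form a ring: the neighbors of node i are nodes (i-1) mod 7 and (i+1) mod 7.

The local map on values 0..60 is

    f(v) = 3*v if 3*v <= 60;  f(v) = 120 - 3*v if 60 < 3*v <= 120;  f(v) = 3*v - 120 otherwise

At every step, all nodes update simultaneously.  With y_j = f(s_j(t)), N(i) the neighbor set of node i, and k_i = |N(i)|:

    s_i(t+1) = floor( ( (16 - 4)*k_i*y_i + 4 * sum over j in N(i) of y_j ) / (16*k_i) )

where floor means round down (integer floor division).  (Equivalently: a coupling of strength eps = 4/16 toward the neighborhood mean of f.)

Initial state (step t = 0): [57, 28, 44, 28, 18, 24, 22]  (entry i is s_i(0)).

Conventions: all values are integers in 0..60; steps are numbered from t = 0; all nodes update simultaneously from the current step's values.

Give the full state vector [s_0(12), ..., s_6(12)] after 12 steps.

Answer: [32, 33, 46, 54, 54, 27, 18]

Derivation:
t=0: [57, 28, 44, 28, 18, 24, 22]
t=1: [49, 34, 18, 35, 51, 49, 52]
t=2: [27, 23, 44, 22, 30, 28, 33]
t=3: [38, 44, 22, 45, 33, 33, 25]
t=4: [11, 16, 43, 20, 20, 24, 37]
t=5: [31, 41, 20, 53, 58, 44, 16]
t=6: [26, 13, 50, 43, 46, 21, 40]
t=7: [36, 38, 28, 12, 21, 45, 12]
t=8: [14, 10, 32, 38, 49, 22, 30]
t=9: [39, 30, 22, 10, 27, 47, 34]
t=10: [8, 29, 48, 34, 35, 22, 16]
t=11: [28, 30, 24, 18, 20, 48, 45]
t=12: [32, 33, 46, 54, 54, 27, 18]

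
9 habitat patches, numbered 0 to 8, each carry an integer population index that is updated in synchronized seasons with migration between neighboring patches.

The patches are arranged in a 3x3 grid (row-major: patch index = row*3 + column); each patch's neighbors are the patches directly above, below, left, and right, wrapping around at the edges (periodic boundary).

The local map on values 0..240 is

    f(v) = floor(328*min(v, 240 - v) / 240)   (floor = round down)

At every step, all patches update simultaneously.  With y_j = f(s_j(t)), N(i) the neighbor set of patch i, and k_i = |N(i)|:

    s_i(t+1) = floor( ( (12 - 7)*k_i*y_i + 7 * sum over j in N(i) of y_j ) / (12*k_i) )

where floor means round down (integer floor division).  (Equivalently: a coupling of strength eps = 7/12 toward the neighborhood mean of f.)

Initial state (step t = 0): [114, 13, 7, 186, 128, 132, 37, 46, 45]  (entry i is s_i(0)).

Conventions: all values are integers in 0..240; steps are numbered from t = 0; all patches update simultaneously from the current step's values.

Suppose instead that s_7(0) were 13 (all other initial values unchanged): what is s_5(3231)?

Answer: s_5(3231) = 128
Key observation: The state at step 16, [153, 153, 153, 153, 153, 153, 153, 153, 153], reappears at step 22: the system is in a cycle of period 6 from step 16 on.  Therefore the state at step 3231 equals the state at step 16 + ((3231 - 16) mod 6) = 21, which is [128, 128, 128, 128, 128, 128, 128, 128, 128].

Derivation:
t=0: [114, 13, 7, 186, 128, 132, 37, 13, 45]
t=1: [86, 55, 59, 104, 100, 104, 65, 48, 57]
t=2: [104, 89, 93, 129, 118, 122, 95, 81, 86]
t=3: [136, 129, 131, 149, 146, 148, 129, 122, 125]
t=4: [142, 147, 145, 131, 135, 133, 148, 152, 150]
t=5: [132, 129, 130, 141, 138, 140, 128, 125, 127]
t=6: [147, 149, 148, 140, 142, 140, 150, 152, 151]
t=7: [127, 125, 126, 132, 130, 131, 124, 123, 123]
t=8: [154, 155, 154, 150, 151, 150, 156, 157, 156]
t=9: [117, 116, 117, 120, 119, 120, 115, 114, 115]
t=10: [159, 158, 159, 161, 160, 161, 158, 157, 158]
t=11: [110, 111, 110, 108, 109, 108, 111, 111, 111]
t=12: [149, 150, 149, 148, 148, 148, 150, 150, 150]
t=13: [123, 123, 123, 124, 124, 124, 123, 123, 123]
t=14: [158, 158, 158, 158, 158, 158, 158, 158, 158]
t=15: [112, 112, 112, 112, 112, 112, 112, 112, 112]
t=16: [153, 153, 153, 153, 153, 153, 153, 153, 153]
t=17: [118, 118, 118, 118, 118, 118, 118, 118, 118]
t=18: [161, 161, 161, 161, 161, 161, 161, 161, 161]
t=19: [107, 107, 107, 107, 107, 107, 107, 107, 107]
t=20: [146, 146, 146, 146, 146, 146, 146, 146, 146]
t=21: [128, 128, 128, 128, 128, 128, 128, 128, 128]
t=22: [153, 153, 153, 153, 153, 153, 153, 153, 153]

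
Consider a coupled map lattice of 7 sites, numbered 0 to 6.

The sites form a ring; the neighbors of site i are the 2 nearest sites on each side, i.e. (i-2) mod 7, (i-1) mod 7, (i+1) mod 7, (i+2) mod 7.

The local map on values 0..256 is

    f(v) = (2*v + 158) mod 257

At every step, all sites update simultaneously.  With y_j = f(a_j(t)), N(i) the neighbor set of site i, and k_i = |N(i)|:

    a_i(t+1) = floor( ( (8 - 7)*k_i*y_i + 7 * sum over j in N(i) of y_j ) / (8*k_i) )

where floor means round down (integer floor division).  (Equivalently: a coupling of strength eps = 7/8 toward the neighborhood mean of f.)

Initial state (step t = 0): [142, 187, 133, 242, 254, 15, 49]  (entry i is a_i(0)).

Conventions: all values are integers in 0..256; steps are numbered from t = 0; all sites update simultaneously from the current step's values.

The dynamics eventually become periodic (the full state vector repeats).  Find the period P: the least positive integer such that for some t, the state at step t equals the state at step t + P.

Answer: 16
Key observation: The state at step 22, [27, 27, 27, 27, 27, 27, 27], reappears at step 38 — and no state repeats earlier — so the cycle the system enters has period 16.

Derivation:
t=0: [142, 187, 133, 242, 254, 15, 49]
t=1: [160, 163, 126, 130, 180, 181, 150]
t=2: [156, 189, 153, 105, 114, 129, 125]
t=3: [144, 151, 129, 126, 153, 152, 133]
t=4: [184, 171, 184, 188, 175, 182, 196]
t=5: [66, 47, 116, 114, 48, 70, 116]
t=6: [126, 125, 162, 164, 127, 125, 143]
t=7: [175, 192, 178, 177, 192, 177, 156]
t=8: [139, 160, 122, 99, 161, 195, 149]
t=9: [153, 163, 176, 148, 132, 157, 168]
t=10: [229, 223, 205, 212, 217, 203, 207]
t=11: [67, 72, 80, 68, 60, 73, 77]
t=12: [49, 46, 37, 42, 46, 38, 39]
t=13: [240, 242, 247, 241, 237, 244, 246]
t=14: [132, 130, 125, 128, 131, 126, 126]
t=15: [155, 157, 160, 157, 154, 158, 159]
t=16: [217, 216, 213, 215, 216, 213, 213]
t=17: [72, 73, 75, 73, 71, 73, 74]
t=18: [48, 47, 46, 47, 47, 46, 45]
t=19: [250, 251, 252, 251, 250, 251, 251]
t=20: [146, 146, 145, 146, 146, 145, 145]
t=21: [191, 192, 192, 192, 191, 192, 192]
t=22: [27, 27, 27, 27, 27, 27, 27]
t=23: [212, 212, 212, 212, 212, 212, 212]
t=24: [68, 68, 68, 68, 68, 68, 68]
t=25: [37, 37, 37, 37, 37, 37, 37]
t=26: [232, 232, 232, 232, 232, 232, 232]
t=27: [108, 108, 108, 108, 108, 108, 108]
t=28: [117, 117, 117, 117, 117, 117, 117]
t=29: [135, 135, 135, 135, 135, 135, 135]
t=30: [171, 171, 171, 171, 171, 171, 171]
t=31: [243, 243, 243, 243, 243, 243, 243]
t=32: [130, 130, 130, 130, 130, 130, 130]
t=33: [161, 161, 161, 161, 161, 161, 161]
t=34: [223, 223, 223, 223, 223, 223, 223]
t=35: [90, 90, 90, 90, 90, 90, 90]
t=36: [81, 81, 81, 81, 81, 81, 81]
t=37: [63, 63, 63, 63, 63, 63, 63]
t=38: [27, 27, 27, 27, 27, 27, 27]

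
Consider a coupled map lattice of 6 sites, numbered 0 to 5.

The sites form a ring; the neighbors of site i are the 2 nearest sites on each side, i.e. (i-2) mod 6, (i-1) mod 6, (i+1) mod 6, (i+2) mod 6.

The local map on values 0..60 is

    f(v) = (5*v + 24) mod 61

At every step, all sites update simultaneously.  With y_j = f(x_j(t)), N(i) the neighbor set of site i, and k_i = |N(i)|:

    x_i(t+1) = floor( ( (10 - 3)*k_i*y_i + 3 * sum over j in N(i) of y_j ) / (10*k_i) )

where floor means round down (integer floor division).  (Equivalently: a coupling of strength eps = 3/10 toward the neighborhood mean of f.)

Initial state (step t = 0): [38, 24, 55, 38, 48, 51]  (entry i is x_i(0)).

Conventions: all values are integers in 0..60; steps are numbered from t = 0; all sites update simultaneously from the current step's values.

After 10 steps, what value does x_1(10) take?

Simulating step by step:
t=0: [38, 24, 55, 38, 48, 51]
t=1: [31, 26, 46, 31, 25, 32]
t=2: [45, 31, 19, 45, 28, 13]
t=3: [17, 47, 48, 17, 36, 27]
t=4: [40, 21, 23, 40, 26, 35]
t=5: [34, 13, 20, 34, 31, 20]
t=6: [14, 21, 9, 14, 41, 9]
t=7: [28, 11, 14, 28, 38, 14]
t=8: [38, 23, 33, 38, 32, 33]
t=9: [23, 17, 10, 23, 6, 10]
t=10: [21, 38, 19, 21, 42, 19]

Answer: x_1(10) = 38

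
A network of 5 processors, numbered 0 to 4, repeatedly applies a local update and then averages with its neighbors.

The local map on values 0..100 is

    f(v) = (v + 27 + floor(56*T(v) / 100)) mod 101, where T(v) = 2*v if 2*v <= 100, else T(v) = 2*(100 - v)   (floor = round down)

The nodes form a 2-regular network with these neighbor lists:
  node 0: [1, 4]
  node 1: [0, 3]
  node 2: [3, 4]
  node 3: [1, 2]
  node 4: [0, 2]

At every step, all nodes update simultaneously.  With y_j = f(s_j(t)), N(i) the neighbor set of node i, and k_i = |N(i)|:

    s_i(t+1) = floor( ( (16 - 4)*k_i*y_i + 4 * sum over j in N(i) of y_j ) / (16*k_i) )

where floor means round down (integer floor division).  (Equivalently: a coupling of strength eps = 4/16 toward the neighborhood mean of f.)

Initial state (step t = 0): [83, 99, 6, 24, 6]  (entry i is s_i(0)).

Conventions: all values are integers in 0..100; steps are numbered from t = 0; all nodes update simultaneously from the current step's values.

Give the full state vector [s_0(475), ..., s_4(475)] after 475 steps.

Simulating step by step:
t=0: [83, 99, 6, 24, 6]
t=1: [29, 32, 43, 65, 37]
t=2: [78, 85, 17, 36, 16]
t=3: [31, 24, 55, 12, 56]
t=4: [82, 75, 33, 52, 38]
t=5: [25, 29, 76, 38, 20]
t=6: [79, 76, 30, 19, 65]
t=7: [28, 32, 79, 65, 37]
t=8: [76, 85, 25, 37, 17]
t=9: [32, 24, 68, 16, 60]
t=10: [83, 77, 33, 58, 37]
t=11: [25, 28, 76, 38, 18]
t=12: [78, 75, 29, 18, 62]
t=13: [28, 33, 77, 63, 37]
t=14: [77, 86, 25, 38, 17]
t=15: [32, 24, 68, 17, 60]
t=16: [83, 77, 33, 60, 37]
t=17: [25, 28, 76, 38, 18]

Answer: [28, 33, 77, 63, 37]
Key observation: The state at step 11, [25, 28, 76, 38, 18], reappears at step 17: the system is in a cycle of period 6 from step 11 on.  Therefore the state at step 475 equals the state at step 11 + ((475 - 11) mod 6) = 13, which is [28, 33, 77, 63, 37].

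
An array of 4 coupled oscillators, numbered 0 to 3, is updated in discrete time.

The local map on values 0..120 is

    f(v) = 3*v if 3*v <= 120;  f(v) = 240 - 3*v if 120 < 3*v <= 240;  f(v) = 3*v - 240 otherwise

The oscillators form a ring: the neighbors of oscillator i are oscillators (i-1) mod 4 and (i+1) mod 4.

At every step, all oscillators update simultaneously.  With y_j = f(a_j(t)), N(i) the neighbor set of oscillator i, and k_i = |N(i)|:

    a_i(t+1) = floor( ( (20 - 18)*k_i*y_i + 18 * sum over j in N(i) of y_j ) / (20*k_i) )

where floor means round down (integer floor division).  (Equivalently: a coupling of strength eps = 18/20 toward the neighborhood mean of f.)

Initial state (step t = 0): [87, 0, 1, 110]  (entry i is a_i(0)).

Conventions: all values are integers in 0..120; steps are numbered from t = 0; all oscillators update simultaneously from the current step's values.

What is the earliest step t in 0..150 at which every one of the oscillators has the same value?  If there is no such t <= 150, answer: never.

Answer: 3
Key observation: Synchronization is absorbing here: once all oscillators are equal they stay equal, and step 3 is the first all-equal step.

Derivation:
t=0: [87, 0, 1, 110]  (not all equal)
t=1: [42, 10, 40, 19]  (not all equal)
t=2: [50, 108, 51, 111]  (not all equal)
t=3: [88, 88, 88, 88]  (all equal)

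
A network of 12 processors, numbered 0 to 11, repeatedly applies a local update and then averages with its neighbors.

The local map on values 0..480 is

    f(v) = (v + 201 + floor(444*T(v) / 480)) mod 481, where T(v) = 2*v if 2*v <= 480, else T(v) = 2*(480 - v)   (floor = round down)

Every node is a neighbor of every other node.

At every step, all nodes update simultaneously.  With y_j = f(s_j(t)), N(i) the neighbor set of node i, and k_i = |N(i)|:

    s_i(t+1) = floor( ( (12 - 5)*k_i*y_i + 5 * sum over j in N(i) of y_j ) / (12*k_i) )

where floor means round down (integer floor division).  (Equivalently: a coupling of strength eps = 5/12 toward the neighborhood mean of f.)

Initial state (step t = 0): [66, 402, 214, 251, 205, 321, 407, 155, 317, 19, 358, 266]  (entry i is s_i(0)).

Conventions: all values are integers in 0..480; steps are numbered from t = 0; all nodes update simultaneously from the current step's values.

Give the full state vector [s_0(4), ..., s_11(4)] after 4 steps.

Simulating step by step:
t=0: [66, 402, 214, 251, 205, 321, 407, 155, 317, 19, 358, 266]
t=1: [352, 285, 320, 355, 306, 323, 283, 228, 325, 279, 306, 348]
t=2: [322, 354, 338, 321, 344, 336, 355, 356, 335, 356, 344, 325]
t=3: [326, 312, 319, 327, 316, 320, 311, 310, 320, 310, 316, 325]
t=4: [333, 339, 336, 333, 338, 336, 340, 341, 336, 341, 338, 333]

Answer: [333, 339, 336, 333, 338, 336, 340, 341, 336, 341, 338, 333]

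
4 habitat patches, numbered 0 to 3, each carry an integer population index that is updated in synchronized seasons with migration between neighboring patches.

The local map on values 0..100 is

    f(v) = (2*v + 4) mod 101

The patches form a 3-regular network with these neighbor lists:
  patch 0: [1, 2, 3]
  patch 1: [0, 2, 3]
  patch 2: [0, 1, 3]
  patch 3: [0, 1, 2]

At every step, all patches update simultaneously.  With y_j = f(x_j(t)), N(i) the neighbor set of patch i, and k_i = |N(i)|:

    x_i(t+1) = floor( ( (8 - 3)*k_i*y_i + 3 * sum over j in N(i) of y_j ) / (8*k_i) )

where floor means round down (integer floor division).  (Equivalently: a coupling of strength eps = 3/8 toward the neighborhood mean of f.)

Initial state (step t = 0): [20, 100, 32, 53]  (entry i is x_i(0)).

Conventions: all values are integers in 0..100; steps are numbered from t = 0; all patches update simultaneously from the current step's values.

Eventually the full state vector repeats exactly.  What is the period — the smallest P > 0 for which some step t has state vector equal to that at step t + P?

Answer: 11
Key observation: The state at step 18, [52, 82, 64, 85], reappears at step 29 — and no state repeats earlier — so the cycle the system enters has period 11.

Derivation:
t=0: [20, 100, 32, 53]
t=1: [37, 16, 49, 19]
t=2: [58, 37, 20, 40]
t=3: [37, 67, 50, 70]
t=4: [59, 38, 21, 41]
t=5: [39, 69, 52, 72]
t=6: [63, 42, 25, 45]
t=7: [47, 77, 60, 80]
t=8: [79, 58, 41, 61]
t=9: [54, 33, 66, 36]
t=10: [29, 59, 41, 62]
t=11: [55, 35, 67, 38]
t=12: [32, 62, 44, 65]
t=13: [61, 41, 73, 44]
t=14: [44, 74, 56, 77]
t=15: [72, 52, 34, 55]
t=16: [40, 20, 53, 23]
t=17: [65, 45, 27, 48]
t=18: [52, 82, 64, 85]
t=19: [25, 55, 37, 58]
t=20: [47, 27, 59, 30]
t=21: [79, 59, 40, 62]
t=22: [54, 34, 66, 37]
t=23: [30, 60, 42, 63]
t=24: [57, 37, 69, 40]
t=25: [36, 66, 48, 69]
t=26: [69, 49, 81, 52]
t=27: [34, 14, 46, 17]
t=28: [65, 45, 77, 48]
t=29: [52, 82, 64, 85]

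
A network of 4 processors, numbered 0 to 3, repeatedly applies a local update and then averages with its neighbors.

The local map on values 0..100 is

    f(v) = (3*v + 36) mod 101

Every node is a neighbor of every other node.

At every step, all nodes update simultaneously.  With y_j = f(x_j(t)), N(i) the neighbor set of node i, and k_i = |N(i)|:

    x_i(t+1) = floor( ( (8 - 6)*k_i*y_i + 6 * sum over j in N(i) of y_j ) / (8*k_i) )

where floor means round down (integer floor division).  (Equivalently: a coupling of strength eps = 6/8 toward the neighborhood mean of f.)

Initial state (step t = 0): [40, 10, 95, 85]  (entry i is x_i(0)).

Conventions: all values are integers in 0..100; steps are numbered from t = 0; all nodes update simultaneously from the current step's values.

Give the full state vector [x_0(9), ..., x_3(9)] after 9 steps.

Simulating step by step:
t=0: [40, 10, 95, 85]
t=1: [57, 57, 57, 57]
t=2: [5, 5, 5, 5]
t=3: [51, 51, 51, 51]
t=4: [88, 88, 88, 88]
t=5: [98, 98, 98, 98]
t=6: [27, 27, 27, 27]
t=7: [16, 16, 16, 16]
t=8: [84, 84, 84, 84]
t=9: [86, 86, 86, 86]

Answer: [86, 86, 86, 86]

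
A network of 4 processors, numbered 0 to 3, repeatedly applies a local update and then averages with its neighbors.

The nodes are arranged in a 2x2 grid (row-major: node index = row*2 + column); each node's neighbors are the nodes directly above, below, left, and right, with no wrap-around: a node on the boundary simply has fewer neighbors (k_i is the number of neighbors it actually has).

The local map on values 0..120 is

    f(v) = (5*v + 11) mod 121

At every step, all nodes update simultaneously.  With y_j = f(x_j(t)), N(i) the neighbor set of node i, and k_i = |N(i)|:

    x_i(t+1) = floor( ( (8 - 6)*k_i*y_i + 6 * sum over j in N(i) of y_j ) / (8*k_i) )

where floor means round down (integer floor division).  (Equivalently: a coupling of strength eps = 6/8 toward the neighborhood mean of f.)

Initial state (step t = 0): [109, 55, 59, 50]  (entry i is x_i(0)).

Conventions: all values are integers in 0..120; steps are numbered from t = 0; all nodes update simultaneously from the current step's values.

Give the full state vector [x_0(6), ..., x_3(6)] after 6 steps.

Simulating step by step:
t=0: [109, 55, 59, 50]
t=1: [58, 45, 50, 45]
t=2: [65, 94, 70, 79]
t=3: [112, 80, 81, 99]
t=4: [59, 52, 54, 43]
t=5: [41, 70, 73, 51]
t=6: [73, 74, 47, 55]

Answer: [73, 74, 47, 55]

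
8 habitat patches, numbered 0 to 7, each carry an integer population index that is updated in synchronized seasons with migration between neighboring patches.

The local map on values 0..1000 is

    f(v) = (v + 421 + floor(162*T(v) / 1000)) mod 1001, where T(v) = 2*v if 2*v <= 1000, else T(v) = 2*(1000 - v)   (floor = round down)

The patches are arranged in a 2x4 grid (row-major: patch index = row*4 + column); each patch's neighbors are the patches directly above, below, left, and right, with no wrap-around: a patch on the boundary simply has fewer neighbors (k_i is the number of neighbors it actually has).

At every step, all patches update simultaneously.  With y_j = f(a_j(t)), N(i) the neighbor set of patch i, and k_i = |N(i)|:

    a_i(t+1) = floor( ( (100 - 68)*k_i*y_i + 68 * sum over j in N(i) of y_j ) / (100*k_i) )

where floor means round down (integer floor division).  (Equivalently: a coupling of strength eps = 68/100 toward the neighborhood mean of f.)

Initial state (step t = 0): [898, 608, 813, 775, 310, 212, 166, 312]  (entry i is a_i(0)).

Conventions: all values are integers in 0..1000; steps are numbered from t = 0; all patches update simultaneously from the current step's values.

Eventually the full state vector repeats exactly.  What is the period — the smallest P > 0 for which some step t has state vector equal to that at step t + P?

Simulating step by step:
t=0: [898, 608, 813, 775, 310, 212, 166, 312]
t=1: [447, 354, 334, 468, 623, 592, 619, 575]
t=2: [361, 515, 523, 350, 105, 321, 310, 110]
t=3: [509, 446, 440, 508, 772, 606, 607, 764]
t=4: [121, 58, 57, 116, 166, 146, 143, 165]
t=5: [572, 542, 539, 569, 611, 592, 591, 607]
t=6: [132, 121, 120, 130, 143, 139, 137, 141]
t=7: [595, 589, 587, 593, 603, 600, 598, 600]
t=8: [146, 144, 143, 144, 148, 147, 146, 146]
t=9: [613, 612, 611, 611, 614, 614, 613, 612]
t=10: [158, 157, 157, 157, 158, 158, 157, 157]
t=11: [629, 628, 628, 628, 630, 629, 628, 628]
t=12: [168, 168, 168, 168, 169, 168, 168, 168]
t=13: [643, 643, 643, 643, 643, 643, 643, 643]
t=14: [178, 178, 178, 178, 178, 178, 178, 178]
t=15: [656, 656, 656, 656, 656, 656, 656, 656]
t=16: [187, 187, 187, 187, 187, 187, 187, 187]
t=17: [668, 668, 668, 668, 668, 668, 668, 668]
t=18: [195, 195, 195, 195, 195, 195, 195, 195]
t=19: [679, 679, 679, 679, 679, 679, 679, 679]
t=20: [203, 203, 203, 203, 203, 203, 203, 203]
t=21: [689, 689, 689, 689, 689, 689, 689, 689]
t=22: [209, 209, 209, 209, 209, 209, 209, 209]
t=23: [697, 697, 697, 697, 697, 697, 697, 697]
t=24: [215, 215, 215, 215, 215, 215, 215, 215]
t=25: [705, 705, 705, 705, 705, 705, 705, 705]
t=26: [220, 220, 220, 220, 220, 220, 220, 220]
t=27: [712, 712, 712, 712, 712, 712, 712, 712]
t=28: [225, 225, 225, 225, 225, 225, 225, 225]
t=29: [718, 718, 718, 718, 718, 718, 718, 718]
t=30: [229, 229, 229, 229, 229, 229, 229, 229]
t=31: [724, 724, 724, 724, 724, 724, 724, 724]
t=32: [233, 233, 233, 233, 233, 233, 233, 233]
t=33: [729, 729, 729, 729, 729, 729, 729, 729]
t=34: [236, 236, 236, 236, 236, 236, 236, 236]
t=35: [733, 733, 733, 733, 733, 733, 733, 733]
t=36: [239, 239, 239, 239, 239, 239, 239, 239]
t=37: [737, 737, 737, 737, 737, 737, 737, 737]
t=38: [242, 242, 242, 242, 242, 242, 242, 242]
t=39: [741, 741, 741, 741, 741, 741, 741, 741]
t=40: [244, 244, 244, 244, 244, 244, 244, 244]
t=41: [744, 744, 744, 744, 744, 744, 744, 744]
t=42: [246, 246, 246, 246, 246, 246, 246, 246]
t=43: [746, 746, 746, 746, 746, 746, 746, 746]
t=44: [248, 248, 248, 248, 248, 248, 248, 248]
t=45: [749, 749, 749, 749, 749, 749, 749, 749]
t=46: [250, 250, 250, 250, 250, 250, 250, 250]
t=47: [752, 752, 752, 752, 752, 752, 752, 752]
t=48: [252, 252, 252, 252, 252, 252, 252, 252]
t=49: [754, 754, 754, 754, 754, 754, 754, 754]
t=50: [253, 253, 253, 253, 253, 253, 253, 253]
t=51: [755, 755, 755, 755, 755, 755, 755, 755]
t=52: [254, 254, 254, 254, 254, 254, 254, 254]
t=53: [757, 757, 757, 757, 757, 757, 757, 757]
t=54: [255, 255, 255, 255, 255, 255, 255, 255]
t=55: [758, 758, 758, 758, 758, 758, 758, 758]
t=56: [256, 256, 256, 256, 256, 256, 256, 256]
t=57: [759, 759, 759, 759, 759, 759, 759, 759]
t=58: [257, 257, 257, 257, 257, 257, 257, 257]
t=59: [761, 761, 761, 761, 761, 761, 761, 761]
t=60: [258, 258, 258, 258, 258, 258, 258, 258]
t=61: [762, 762, 762, 762, 762, 762, 762, 762]
t=62: [259, 259, 259, 259, 259, 259, 259, 259]
t=63: [763, 763, 763, 763, 763, 763, 763, 763]
t=64: [259, 259, 259, 259, 259, 259, 259, 259]

Answer: 2
Key observation: The state at step 62, [259, 259, 259, 259, 259, 259, 259, 259], reappears at step 64 — and no state repeats earlier — so the cycle the system enters has period 2.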